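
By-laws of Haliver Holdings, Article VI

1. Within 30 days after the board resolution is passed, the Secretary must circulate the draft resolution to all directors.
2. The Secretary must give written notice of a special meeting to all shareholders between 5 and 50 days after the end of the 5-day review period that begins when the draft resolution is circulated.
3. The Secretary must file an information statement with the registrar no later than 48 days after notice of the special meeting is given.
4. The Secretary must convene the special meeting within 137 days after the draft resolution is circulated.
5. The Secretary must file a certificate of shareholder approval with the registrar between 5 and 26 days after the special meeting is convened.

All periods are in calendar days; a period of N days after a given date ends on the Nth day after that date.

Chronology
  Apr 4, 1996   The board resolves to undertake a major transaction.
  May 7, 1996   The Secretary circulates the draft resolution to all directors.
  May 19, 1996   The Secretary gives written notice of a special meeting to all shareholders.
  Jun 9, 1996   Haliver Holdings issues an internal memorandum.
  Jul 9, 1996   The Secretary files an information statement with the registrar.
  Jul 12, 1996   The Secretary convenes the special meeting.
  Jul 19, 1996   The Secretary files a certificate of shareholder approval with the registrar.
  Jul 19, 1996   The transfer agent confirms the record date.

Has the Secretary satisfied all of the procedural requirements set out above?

(1) due by Apr 4, 1996 + 30 days = May 4, 1996; not done until May 7, 1996, 3 days after the deadline.

No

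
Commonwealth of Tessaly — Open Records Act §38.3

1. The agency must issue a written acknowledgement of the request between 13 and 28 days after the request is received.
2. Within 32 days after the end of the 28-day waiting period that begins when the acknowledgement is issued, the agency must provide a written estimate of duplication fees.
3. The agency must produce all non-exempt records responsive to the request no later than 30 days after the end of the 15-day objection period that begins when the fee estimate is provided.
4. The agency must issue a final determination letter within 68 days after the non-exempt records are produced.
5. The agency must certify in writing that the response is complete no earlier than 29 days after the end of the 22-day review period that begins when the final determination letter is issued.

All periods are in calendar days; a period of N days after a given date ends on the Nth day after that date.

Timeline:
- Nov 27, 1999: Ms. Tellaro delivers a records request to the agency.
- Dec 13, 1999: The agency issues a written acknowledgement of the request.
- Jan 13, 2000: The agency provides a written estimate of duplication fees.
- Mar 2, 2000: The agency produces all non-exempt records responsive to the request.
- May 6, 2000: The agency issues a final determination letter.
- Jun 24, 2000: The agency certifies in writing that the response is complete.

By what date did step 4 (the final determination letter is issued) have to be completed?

Step 4 runs from Mar 2, 2000, when the non-exempt records are produced. 68 days after Mar 2, 2000 is May 9, 2000.

May 9, 2000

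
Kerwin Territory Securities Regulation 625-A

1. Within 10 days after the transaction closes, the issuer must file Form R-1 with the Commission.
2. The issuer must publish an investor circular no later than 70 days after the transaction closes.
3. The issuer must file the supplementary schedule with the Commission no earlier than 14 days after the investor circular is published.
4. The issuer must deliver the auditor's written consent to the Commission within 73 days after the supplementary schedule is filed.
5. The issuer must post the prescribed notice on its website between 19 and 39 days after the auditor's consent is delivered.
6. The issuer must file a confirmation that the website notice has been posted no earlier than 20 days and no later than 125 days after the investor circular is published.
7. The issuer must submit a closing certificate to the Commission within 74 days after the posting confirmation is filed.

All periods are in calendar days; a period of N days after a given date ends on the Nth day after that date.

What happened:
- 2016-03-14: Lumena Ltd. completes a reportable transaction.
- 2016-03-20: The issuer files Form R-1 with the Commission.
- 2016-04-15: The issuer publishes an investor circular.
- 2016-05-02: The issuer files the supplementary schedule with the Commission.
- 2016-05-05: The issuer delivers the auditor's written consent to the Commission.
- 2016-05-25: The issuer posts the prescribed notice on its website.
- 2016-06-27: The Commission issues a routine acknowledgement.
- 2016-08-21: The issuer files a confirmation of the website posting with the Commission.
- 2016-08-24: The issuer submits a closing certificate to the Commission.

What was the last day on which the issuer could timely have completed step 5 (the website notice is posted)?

2016-06-13

Step 5 runs from 2016-05-05, when the auditor's consent is delivered. The window is 19–39 days after 2016-05-05; it closes on 2016-06-13.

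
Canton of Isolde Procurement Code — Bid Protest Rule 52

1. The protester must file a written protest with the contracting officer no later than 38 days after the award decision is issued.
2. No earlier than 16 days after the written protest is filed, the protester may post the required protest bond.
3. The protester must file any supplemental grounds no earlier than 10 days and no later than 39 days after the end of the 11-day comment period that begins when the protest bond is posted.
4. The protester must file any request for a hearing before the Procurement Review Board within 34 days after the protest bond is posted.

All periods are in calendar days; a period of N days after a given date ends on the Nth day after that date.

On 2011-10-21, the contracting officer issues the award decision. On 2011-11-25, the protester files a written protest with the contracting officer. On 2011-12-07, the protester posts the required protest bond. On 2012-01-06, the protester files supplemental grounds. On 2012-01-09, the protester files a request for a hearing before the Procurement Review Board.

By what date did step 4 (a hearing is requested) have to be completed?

Step 4 runs from 2011-12-07, when the protest bond is posted. 34 days after 2011-12-07 is 2012-01-10.

2012-01-10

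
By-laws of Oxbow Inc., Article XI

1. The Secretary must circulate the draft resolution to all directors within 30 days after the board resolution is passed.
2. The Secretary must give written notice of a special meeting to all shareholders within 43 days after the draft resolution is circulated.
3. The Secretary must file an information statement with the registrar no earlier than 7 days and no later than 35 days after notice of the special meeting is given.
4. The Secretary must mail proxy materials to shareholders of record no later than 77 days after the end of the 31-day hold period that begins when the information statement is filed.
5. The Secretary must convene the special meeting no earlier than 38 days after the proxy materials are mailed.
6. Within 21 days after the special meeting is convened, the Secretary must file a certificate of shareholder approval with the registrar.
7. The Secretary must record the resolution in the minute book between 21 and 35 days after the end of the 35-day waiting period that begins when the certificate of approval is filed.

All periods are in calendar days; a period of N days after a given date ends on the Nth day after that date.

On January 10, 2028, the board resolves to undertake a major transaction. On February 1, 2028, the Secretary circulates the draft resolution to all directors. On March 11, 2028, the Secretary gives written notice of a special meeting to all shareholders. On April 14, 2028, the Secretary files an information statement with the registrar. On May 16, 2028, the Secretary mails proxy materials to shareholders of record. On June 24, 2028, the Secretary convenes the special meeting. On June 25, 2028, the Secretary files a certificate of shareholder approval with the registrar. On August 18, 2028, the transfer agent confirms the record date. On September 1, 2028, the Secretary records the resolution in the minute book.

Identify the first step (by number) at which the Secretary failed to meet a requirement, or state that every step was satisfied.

Step 1 — counting 30 days from January 10, 2028 (when the board resolution is passed) gives a deadline of February 9, 2028; completed February 1, 2028, before the deadline.
Step 2 — counting 43 days from February 1, 2028 (when the draft resolution is circulated) gives a deadline of March 15, 2028; March 11, 2028 is within that limit.
Step 3 — 7 and 35 days from March 11, 2028 (when notice of the special meeting is given) are March 18, 2028 and April 15, 2028 respectively; done April 14, 2028 — within the window.
Step 4 — counting 77 days from May 15, 2028 (end of the 31-day hold period, which began when the information statement is filed on April 14, 2028) gives a deadline of July 31, 2028; done May 16, 2028 — timely.
Step 5 — must wait 38 days from May 16, 2028 (when the proxy materials are mailed), so not before June 23, 2028; done June 24, 2028, after the minimum wait.
Step 6 — counting 21 days from June 24, 2028 (when the special meeting is convened) gives a deadline of July 15, 2028; completed June 25, 2028, before the deadline.
Step 7 — 21 and 35 days from July 30, 2028 (end of the 35-day waiting period, which began when the certificate of approval is filed on June 25, 2028) are August 20, 2028 and September 3, 2028 respectively; done September 1, 2028, which is between those dates.

None — every step was satisfied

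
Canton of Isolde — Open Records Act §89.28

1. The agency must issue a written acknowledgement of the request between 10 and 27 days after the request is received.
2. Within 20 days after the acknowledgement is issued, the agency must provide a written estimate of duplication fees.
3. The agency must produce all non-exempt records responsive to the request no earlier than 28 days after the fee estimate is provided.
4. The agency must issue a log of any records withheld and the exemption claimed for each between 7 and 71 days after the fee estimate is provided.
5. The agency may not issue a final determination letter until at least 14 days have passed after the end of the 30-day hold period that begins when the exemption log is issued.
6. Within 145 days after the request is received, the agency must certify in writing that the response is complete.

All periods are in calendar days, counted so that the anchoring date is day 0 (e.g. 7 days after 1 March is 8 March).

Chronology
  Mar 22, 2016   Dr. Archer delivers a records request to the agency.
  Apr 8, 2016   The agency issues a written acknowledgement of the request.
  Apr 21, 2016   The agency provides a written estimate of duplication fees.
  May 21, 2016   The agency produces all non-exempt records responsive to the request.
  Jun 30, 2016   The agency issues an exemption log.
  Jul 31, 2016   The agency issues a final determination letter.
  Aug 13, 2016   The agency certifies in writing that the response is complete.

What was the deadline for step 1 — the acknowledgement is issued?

Step 1 runs from Mar 22, 2016, when the request is received. The window is 10–27 days after Mar 22, 2016; it closes on Apr 18, 2016.

Apr 18, 2016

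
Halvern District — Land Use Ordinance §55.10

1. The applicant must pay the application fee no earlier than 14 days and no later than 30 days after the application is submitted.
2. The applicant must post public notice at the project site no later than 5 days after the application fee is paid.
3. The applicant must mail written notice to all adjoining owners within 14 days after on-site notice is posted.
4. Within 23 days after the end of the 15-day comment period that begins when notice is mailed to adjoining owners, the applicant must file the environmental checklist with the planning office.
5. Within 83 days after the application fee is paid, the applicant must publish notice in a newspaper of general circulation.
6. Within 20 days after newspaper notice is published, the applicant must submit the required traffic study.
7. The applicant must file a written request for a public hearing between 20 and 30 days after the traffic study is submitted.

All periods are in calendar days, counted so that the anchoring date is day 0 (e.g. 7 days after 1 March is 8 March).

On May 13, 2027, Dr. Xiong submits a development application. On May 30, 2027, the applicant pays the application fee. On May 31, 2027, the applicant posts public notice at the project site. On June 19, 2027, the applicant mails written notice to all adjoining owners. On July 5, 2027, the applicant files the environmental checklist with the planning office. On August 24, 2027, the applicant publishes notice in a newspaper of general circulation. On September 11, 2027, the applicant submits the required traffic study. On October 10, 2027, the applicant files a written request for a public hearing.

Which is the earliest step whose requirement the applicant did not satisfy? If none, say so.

Step 3

Step 1: the window is 14–30 days after May 13, 2027 (when the application is submitted), so May 27, 2027 through June 12, 2027; done May 30, 2027, which is between those dates.
Step 2: 5 days after May 30, 2027 (when the application fee is paid) is June 4, 2027; May 31, 2027 is within that limit.
Step 3: 14 days after May 31, 2027 (when on-site notice is posted) is June 14, 2027; done June 19, 2027 — 5 days late.
No need to go further; step 3 was not satisfied.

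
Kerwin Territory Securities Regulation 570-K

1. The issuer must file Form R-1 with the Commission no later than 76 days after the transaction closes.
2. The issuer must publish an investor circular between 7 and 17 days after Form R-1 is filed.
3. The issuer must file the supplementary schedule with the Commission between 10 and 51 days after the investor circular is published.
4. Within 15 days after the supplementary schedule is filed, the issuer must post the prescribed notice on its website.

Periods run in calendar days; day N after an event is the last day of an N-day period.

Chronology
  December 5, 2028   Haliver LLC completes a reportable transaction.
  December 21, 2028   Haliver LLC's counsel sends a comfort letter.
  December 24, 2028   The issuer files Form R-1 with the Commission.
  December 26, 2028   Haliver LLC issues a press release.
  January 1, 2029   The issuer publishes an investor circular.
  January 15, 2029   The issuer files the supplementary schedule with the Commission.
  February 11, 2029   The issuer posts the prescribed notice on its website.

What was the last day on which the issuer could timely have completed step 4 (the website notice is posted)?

January 30, 2029

Step 4 runs from January 15, 2029, when the supplementary schedule is filed. 15 days after January 15, 2029 is January 30, 2029.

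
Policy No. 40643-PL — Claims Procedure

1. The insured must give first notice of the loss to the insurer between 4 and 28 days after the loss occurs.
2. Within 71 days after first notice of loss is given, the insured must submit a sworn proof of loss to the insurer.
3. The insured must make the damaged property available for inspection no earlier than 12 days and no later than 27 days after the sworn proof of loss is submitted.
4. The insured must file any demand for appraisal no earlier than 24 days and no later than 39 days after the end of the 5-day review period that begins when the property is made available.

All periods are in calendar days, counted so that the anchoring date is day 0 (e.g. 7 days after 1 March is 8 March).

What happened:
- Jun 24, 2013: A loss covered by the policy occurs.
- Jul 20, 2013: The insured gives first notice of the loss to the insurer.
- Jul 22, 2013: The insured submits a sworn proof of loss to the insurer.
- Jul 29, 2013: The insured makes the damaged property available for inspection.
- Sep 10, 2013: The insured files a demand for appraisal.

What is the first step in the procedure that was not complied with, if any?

Step 3

(1) the permitted window runs from Jun 24, 2013 + 4 = Jun 28, 2013 to Jun 24, 2013 + 28 = Jul 22, 2013; done Jul 20, 2013 — within the window.
(2) due by Jul 20, 2013 + 71 days = Sep 29, 2013; completed Jul 22, 2013, before the deadline.
(3) the permitted window runs from Jul 22, 2013 + 12 = Aug 3, 2013 to Jul 22, 2013 + 27 = Aug 18, 2013; done Jul 29, 2013 — 5 days before the window opened.
Later steps need not be reached.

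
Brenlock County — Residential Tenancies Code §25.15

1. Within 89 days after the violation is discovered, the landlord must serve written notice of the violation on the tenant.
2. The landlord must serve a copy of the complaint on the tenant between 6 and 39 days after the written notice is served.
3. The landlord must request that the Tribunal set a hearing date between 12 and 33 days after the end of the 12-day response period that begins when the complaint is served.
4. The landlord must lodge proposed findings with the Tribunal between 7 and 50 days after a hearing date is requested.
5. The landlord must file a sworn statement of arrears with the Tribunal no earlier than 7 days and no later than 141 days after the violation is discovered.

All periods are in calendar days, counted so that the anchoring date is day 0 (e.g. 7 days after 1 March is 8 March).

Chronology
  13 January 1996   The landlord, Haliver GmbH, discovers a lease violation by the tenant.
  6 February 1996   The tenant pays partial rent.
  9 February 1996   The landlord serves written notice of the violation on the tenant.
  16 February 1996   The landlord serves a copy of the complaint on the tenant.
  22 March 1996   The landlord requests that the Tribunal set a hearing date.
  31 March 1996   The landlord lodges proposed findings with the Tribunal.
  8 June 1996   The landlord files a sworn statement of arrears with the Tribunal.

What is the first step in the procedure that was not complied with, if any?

Step 5

Step 1 — counting 89 days from 13 January 1996 (when the violation is discovered) gives a deadline of 11 April 1996; completed 9 February 1996, before the deadline.
Step 2 — 6 and 39 days from 9 February 1996 (when the written notice is served) are 15 February 1996 and 19 March 1996 respectively; 16 February 1996 falls inside that range.
Step 3 — 12 and 33 days from 28 February 1996 (end of the 12-day response period, which began when the complaint is served on 16 February 1996) are 11 March 1996 and 1 April 1996 respectively; 22 March 1996 falls inside that range.
Step 4 — 7 and 50 days from 22 March 1996 (when a hearing date is requested) are 29 March 1996 and 11 May 1996 respectively; done 31 March 1996 — within the window.
Step 5 — 7 and 141 days from 13 January 1996 (when the violation is discovered) are 20 January 1996 and 2 June 1996 respectively; done 8 June 1996 — 6 days after the window closed.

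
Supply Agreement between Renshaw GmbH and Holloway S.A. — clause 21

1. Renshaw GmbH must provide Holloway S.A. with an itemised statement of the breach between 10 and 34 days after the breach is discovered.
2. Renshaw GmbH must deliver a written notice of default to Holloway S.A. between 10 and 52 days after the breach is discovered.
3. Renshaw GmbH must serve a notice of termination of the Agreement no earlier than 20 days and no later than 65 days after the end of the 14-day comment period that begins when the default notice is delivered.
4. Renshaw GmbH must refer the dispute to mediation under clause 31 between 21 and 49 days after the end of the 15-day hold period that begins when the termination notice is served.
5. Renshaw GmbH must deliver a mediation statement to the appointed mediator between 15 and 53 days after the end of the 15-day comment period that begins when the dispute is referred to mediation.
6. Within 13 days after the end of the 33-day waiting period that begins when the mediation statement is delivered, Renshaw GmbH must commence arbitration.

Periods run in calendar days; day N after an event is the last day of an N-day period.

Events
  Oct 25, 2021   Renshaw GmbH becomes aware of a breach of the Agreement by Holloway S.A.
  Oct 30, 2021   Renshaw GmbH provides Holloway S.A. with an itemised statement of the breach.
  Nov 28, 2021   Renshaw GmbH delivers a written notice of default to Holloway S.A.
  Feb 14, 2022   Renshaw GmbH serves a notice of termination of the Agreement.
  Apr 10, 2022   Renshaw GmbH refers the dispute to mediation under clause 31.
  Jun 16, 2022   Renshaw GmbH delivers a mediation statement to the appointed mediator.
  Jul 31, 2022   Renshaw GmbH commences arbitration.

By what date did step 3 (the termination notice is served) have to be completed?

Feb 15, 2022

The default notice is delivered on Nov 28, 2021; the 14-day comment period therefore ends Dec 12, 2021, and step 3 runs from that date. The window is 20–65 days after Dec 12, 2021; it closes on Feb 15, 2022.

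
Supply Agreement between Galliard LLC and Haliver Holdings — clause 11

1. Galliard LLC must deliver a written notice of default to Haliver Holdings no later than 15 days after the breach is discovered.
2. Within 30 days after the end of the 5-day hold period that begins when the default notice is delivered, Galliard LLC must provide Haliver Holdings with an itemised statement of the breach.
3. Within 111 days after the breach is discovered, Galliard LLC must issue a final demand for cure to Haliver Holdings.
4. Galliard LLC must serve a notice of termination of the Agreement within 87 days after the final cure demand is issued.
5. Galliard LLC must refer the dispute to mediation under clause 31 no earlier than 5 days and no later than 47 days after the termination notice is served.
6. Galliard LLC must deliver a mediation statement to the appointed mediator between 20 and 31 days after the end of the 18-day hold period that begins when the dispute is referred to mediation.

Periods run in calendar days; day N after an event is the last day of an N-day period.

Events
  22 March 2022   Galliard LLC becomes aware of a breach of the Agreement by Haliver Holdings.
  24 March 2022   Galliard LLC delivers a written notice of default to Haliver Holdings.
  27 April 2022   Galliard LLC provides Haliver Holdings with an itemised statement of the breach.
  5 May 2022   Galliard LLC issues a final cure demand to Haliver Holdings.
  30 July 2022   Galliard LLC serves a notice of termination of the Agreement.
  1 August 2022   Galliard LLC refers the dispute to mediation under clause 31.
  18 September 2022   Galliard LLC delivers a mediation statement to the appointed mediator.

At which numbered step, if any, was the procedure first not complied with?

Step 1: 15 days after 22 March 2022 (when the breach is discovered) is 6 April 2022; 24 March 2022 is within that limit.
Step 2: 30 days after 29 March 2022 (end of the 5-day hold period, which began when the default notice is delivered on 24 March 2022) is 28 April 2022; completed 27 April 2022, before the deadline.
Step 3: 111 days after 22 March 2022 (when the breach is discovered) is 11 July 2022; done 5 May 2022 — timely.
Step 4: 87 days after 5 May 2022 (when the final cure demand is issued) is 31 July 2022; 30 July 2022 is within that limit.
Step 5: the window is 5–47 days after 30 July 2022 (when the termination notice is served), so 4 August 2022 through 15 September 2022; 1 August 2022 is 3 days too early.

Step 5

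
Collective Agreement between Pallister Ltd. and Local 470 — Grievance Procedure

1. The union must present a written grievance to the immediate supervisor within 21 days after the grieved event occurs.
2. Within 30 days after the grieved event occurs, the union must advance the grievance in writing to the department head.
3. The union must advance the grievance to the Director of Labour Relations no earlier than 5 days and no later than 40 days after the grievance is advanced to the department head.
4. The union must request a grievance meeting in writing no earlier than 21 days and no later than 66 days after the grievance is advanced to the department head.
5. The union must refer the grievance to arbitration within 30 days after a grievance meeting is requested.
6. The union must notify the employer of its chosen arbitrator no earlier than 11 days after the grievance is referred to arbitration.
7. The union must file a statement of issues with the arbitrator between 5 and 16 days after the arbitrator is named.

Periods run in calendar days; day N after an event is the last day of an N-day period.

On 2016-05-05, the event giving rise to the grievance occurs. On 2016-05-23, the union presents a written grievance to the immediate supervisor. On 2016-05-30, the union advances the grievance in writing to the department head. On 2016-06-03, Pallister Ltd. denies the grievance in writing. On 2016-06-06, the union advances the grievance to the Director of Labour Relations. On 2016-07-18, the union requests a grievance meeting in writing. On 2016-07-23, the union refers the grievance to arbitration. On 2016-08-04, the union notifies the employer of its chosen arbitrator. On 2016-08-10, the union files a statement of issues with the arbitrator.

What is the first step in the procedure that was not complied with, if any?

(1) due by 2016-05-05 + 21 days = 2016-05-26; completed 2016-05-23, before the deadline.
(2) due by 2016-05-05 + 30 days = 2016-06-04; done 2016-05-30 — timely.
(3) the permitted window runs from 2016-05-30 + 5 = 2016-06-04 to 2016-05-30 + 40 = 2016-07-09; done 2016-06-06 — within the window.
(4) the permitted window runs from 2016-05-30 + 21 = 2016-06-20 to 2016-05-30 + 66 = 2016-08-04; done 2016-07-18, which is between those dates.
(5) due by 2016-07-18 + 30 days = 2016-08-17; done 2016-07-23 — timely.
(6) permitted from 2016-07-23 + 11 days = 2016-08-03 onward; 2016-08-04 is on or after that date.
(7) the permitted window runs from 2016-08-04 + 5 = 2016-08-09 to 2016-08-04 + 16 = 2016-08-20; done 2016-08-10 — within the window.

None — every step was satisfied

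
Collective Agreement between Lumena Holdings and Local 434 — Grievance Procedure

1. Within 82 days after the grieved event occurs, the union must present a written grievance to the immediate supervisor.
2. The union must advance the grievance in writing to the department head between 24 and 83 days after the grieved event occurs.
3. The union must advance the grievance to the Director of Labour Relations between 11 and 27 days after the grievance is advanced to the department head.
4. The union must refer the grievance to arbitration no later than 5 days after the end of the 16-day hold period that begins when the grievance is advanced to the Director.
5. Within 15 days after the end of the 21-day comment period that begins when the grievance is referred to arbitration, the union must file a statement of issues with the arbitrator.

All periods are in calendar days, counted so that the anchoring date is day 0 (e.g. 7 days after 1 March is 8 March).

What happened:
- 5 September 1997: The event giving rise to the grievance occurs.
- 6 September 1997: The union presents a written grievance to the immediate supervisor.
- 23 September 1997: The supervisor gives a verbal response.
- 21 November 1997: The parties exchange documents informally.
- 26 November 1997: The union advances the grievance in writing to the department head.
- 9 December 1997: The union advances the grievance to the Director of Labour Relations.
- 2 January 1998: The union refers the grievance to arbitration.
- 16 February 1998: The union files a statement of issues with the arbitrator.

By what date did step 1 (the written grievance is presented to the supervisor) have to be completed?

26 November 1997

Step 1 runs from 5 September 1997, when the grieved event occurs. 82 days after 5 September 1997 is 26 November 1997.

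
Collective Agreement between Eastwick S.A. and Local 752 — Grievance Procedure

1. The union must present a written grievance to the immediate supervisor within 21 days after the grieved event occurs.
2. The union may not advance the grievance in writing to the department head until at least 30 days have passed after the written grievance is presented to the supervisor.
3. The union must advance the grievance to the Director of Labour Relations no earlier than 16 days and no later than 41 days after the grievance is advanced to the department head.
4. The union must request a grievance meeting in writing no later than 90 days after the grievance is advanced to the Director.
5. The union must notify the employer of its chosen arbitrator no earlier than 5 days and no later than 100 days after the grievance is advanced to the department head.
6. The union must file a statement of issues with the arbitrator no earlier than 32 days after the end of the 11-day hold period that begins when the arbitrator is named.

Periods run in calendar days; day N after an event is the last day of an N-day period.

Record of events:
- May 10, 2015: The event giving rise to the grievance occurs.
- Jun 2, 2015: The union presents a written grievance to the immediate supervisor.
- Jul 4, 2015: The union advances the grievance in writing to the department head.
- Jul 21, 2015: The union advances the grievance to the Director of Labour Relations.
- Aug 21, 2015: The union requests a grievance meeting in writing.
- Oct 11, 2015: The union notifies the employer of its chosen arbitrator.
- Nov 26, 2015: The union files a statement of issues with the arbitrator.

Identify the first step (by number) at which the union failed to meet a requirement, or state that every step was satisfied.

Step 1: 21 days after May 10, 2015 (when the grieved event occurs) is May 31, 2015; done Jun 2, 2015 — 2 days late.
The analysis stops there.

Step 1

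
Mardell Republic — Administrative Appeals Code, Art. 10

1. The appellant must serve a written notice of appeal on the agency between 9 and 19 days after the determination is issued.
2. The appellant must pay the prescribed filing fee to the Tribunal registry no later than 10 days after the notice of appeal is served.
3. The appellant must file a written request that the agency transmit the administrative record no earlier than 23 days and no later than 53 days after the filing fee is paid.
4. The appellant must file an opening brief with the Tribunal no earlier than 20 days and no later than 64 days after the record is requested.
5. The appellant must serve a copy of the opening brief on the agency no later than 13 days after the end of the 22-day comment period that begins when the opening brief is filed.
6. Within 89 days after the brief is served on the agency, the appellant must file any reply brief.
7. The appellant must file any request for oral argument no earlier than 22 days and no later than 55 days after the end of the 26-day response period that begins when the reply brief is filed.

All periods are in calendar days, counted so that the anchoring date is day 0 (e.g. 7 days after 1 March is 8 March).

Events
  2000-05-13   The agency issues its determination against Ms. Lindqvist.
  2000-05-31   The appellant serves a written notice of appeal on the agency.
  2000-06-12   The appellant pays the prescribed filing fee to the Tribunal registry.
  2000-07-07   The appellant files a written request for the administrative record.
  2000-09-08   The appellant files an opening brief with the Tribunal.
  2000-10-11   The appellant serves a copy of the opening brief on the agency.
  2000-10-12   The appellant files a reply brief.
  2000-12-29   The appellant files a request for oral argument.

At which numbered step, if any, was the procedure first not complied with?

Step 2

Step 1: the window is 9–19 days after 2000-05-13 (when the determination is issued), so 2000-05-22 through 2000-06-01; done 2000-05-31, which is between those dates.
Step 2: 10 days after 2000-05-31 (when the notice of appeal is served) is 2000-06-10; not done until 2000-06-12, 2 days after the deadline.
Later steps need not be reached.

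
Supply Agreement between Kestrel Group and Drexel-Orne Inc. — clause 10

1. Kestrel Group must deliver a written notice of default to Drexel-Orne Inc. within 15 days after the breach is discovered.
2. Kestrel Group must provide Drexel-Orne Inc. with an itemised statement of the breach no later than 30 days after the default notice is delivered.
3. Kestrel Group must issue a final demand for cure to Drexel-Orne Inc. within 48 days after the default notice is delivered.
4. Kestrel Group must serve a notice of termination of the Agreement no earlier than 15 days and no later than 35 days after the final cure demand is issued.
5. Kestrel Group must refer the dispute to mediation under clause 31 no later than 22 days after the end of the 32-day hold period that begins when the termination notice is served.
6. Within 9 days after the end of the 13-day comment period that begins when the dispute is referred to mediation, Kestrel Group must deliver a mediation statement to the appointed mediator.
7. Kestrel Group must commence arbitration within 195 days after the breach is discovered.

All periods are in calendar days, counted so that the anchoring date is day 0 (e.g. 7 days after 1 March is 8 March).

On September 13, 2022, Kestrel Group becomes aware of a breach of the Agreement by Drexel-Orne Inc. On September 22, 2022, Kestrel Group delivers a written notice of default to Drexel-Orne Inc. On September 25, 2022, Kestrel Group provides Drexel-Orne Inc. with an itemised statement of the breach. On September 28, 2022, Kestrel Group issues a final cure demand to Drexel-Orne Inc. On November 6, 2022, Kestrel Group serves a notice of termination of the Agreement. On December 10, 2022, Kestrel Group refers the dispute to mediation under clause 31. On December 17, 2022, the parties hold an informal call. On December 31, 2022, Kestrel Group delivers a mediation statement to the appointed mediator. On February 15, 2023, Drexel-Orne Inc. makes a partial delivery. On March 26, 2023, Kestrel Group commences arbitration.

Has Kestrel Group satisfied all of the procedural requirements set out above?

No

(1) due by September 13, 2022 + 15 days = September 28, 2022; done September 22, 2022 — timely.
(2) due by September 22, 2022 + 30 days = October 22, 2022; September 25, 2022 is within that limit.
(3) due by September 22, 2022 + 48 days = November 9, 2022; September 28, 2022 is within that limit.
(4) the permitted window runs from September 28, 2022 + 15 = October 13, 2022 to September 28, 2022 + 35 = November 2, 2022; done November 6, 2022 — 4 days after the window closed.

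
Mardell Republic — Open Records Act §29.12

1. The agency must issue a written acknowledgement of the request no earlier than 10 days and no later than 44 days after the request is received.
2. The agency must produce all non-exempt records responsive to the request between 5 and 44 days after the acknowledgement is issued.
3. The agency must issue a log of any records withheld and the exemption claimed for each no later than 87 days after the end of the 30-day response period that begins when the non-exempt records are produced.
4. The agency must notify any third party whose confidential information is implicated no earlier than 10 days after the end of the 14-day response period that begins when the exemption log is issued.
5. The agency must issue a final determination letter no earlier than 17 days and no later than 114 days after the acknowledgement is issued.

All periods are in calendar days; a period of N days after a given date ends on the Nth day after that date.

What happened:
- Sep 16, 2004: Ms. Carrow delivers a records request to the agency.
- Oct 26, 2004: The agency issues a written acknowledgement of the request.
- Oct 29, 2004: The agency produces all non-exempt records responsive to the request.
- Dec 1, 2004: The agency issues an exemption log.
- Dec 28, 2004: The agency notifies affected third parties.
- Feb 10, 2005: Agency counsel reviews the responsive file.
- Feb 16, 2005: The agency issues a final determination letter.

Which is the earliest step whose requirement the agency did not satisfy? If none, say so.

Step 2

(1) the permitted window runs from Sep 16, 2004 + 10 = Sep 26, 2004 to Sep 16, 2004 + 44 = Oct 30, 2004; Oct 26, 2004 falls inside that range.
(2) the permitted window runs from Oct 26, 2004 + 5 = Oct 31, 2004 to Oct 26, 2004 + 44 = Dec 9, 2004; done Oct 29, 2004 — 2 days before the window opened.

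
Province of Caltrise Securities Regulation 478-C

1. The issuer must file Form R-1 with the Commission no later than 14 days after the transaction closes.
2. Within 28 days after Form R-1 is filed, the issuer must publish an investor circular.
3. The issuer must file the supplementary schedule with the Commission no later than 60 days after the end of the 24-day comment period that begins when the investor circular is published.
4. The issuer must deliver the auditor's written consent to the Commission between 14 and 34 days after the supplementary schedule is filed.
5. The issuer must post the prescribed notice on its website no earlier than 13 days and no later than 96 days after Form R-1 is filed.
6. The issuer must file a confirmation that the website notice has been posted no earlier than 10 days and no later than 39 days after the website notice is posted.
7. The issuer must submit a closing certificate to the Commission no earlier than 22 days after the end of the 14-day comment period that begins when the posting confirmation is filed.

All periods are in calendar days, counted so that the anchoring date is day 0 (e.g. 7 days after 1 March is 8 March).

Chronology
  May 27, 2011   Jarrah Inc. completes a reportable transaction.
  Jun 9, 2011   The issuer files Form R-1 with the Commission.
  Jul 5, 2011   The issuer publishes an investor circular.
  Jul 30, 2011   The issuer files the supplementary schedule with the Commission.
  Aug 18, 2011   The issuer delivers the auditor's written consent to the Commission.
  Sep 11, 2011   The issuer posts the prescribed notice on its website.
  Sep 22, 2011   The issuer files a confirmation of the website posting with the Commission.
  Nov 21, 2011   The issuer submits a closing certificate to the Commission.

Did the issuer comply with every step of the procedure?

Yes

Step 1: 14 days after May 27, 2011 (when the transaction closes) is Jun 10, 2011; completed Jun 9, 2011, before the deadline.
Step 2: 28 days after Jun 9, 2011 (when Form R-1 is filed) is Jul 7, 2011; Jul 5, 2011 is within that limit.
Step 3: 60 days after Jul 29, 2011 (end of the 24-day comment period, which began when the investor circular is published on Jul 5, 2011) is Sep 27, 2011; Jul 30, 2011 is within that limit.
Step 4: the window is 14–34 days after Jul 30, 2011 (when the supplementary schedule is filed), so Aug 13, 2011 through Sep 2, 2011; done Aug 18, 2011 — within the window.
Step 5: the window is 13–96 days after Jun 9, 2011 (when Form R-1 is filed), so Jun 22, 2011 through Sep 13, 2011; done Sep 11, 2011, which is between those dates.
Step 6: the window is 10–39 days after Sep 11, 2011 (when the website notice is posted), so Sep 21, 2011 through Oct 20, 2011; done Sep 22, 2011, which is between those dates.
Step 7: the earliest permitted date is 22 days after Oct 6, 2011 (end of the 14-day comment period, which began when the posting confirmation is filed on Sep 22, 2011), i.e. Oct 28, 2011; Nov 21, 2011 is on or after that date.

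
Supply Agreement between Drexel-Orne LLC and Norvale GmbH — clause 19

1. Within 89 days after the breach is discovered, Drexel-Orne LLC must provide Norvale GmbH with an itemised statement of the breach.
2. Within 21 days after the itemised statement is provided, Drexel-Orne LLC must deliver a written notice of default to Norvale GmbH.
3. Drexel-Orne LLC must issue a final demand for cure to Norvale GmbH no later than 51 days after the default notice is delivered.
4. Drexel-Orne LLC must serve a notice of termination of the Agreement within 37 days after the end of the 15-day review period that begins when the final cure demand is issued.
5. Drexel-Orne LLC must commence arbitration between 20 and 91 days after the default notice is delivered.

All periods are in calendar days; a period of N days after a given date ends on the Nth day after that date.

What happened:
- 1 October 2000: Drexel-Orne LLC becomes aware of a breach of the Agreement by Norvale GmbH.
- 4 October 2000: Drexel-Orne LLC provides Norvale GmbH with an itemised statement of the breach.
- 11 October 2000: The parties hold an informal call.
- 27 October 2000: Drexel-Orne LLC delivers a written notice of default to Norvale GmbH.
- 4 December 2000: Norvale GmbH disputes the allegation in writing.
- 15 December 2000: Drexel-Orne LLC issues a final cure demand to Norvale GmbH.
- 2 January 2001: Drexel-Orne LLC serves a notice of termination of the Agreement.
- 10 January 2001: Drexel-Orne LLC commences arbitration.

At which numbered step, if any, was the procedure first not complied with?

Step 2

(1) due by 1 October 2000 + 89 days = 29 December 2000; completed 4 October 2000, before the deadline.
(2) due by 4 October 2000 + 21 days = 25 October 2000; 27 October 2000 misses that deadline by 2 days.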